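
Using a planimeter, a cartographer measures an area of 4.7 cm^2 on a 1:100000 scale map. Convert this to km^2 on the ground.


ground_area = 4.7 * (100000/100)^2 = 4700000.0 m^2 = 4.7 km^2

4.7 km^2


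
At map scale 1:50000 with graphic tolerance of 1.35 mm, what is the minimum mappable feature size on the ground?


ground = 1.35 mm * 50000 / 1000 = 67.5 m

67.5 m


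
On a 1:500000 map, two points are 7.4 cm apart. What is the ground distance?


ground = 7.4 cm * 500000 / 100 = 37000.0 m = 37.0 km

37.0 km


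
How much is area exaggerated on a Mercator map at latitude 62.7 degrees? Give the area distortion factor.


area_distortion = 1/cos^2(62.7) = 4.754

4.754


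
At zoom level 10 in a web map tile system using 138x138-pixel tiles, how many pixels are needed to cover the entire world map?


tiles per axis = 2^10 = 1024
total tiles = 1024^2 = 1048576
pixels per axis = 1024 * 138 = 141312
total pixels = 141312^2 = 19969081344

19969081344 pixels


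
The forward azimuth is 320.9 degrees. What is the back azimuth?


back azimuth = (320.9 + 180) mod 360 = 140.9 degrees

140.9 degrees


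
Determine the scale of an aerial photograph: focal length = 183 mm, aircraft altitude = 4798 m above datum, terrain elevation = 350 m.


scale = f / (H - h) = 183 mm / 4448 m = 183 / 4448000 = 1:24306

1:24306


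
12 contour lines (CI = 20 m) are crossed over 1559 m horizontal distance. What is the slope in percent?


elevation change = 12 * 20 = 240 m
slope = 240 / 1559 * 100 = 15.4%

15.4%


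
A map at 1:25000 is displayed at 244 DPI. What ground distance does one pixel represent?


pixel_cm = 2.54 / 244 ≈ 0.01041 cm
ground = pixel_cm * 25000 / 100 = 2.54 * 25000 / (244 * 100) = 63500 / 24400 ≈ 2.6 m

2.6 m


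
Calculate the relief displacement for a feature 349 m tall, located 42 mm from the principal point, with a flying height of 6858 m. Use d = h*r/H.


d = h * r / H = 349 * 42 / 6858 = 2.14 mm

2.14 mm


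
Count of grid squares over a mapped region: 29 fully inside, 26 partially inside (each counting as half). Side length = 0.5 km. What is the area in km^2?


effective squares = 29 + 26 * 0.5 = 42.0
area = 42.0 * 0.25 = 10.5 km^2

10.5 km^2


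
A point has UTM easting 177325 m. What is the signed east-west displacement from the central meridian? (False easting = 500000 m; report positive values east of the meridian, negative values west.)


displacement = 177325 - 500000 = -322675 m

-322675 m


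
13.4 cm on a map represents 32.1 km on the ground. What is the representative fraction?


ground = 32.1 km = 3210000 cm; RF denominator = ground / map = 3210000 / 13.4 ≈ 239552; RF = 1:239552

1:239552


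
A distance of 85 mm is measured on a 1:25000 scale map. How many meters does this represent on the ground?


ground = 85 mm * 25000 / 1000 = 2125.0 m

2125.0 m


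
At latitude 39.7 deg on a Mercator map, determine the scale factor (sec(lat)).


SF = 1 / cos(39.7) = 1 / 0.7694 = 1.3

1.3


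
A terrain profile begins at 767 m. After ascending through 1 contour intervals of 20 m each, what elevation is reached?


elevation = 767 + 1 * 20 = 787 m

787 m


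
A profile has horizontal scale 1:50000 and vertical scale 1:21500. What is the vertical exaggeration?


VE = horizontal_scale / vertical_scale = 50000 / 21500 ≈ 2.3

2.3x


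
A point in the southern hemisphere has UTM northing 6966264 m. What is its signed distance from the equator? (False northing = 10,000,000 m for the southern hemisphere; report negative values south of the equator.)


For southern: actual = 6966264 - 10000000 = -3033736 m

-3033736 m


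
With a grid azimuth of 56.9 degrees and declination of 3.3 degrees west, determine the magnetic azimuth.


magnetic azimuth = grid azimuth - declination (east +ve)
mag_az = 56.9 - -3.3 = 60.2 degrees

60.2 degrees


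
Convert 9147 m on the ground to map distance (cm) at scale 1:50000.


map_cm = 9147 * 100 / 50000 = 18.294 cm ≈ 18.29 cm

18.29 cm


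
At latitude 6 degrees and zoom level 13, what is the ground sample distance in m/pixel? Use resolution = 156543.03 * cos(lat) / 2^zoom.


res = 156543.03 * cos(6) / 2^13 = 156543.03 * 0.9945219 / 8192 = 19.0 m/pixel

19.0 m/pixel


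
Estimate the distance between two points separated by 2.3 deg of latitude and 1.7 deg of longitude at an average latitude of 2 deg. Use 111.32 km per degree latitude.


dlat_km = 2.3 * 111.32 = 256.036
dlon_km = 1.7 * 111.32 * cos(2) ≈ 189.129
dist = sqrt(256.036^2 + 189.129^2) ≈ 318.3 km

318.3 km


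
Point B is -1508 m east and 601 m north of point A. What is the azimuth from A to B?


az = atan2(-1508, 601) = -68.3 deg
adjusted to 0-360: 291.7 degrees

291.7 degrees


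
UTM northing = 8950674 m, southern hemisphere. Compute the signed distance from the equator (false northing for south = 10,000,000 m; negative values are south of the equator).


For southern: actual = 8950674 - 10000000 = -1049326 m

-1049326 m


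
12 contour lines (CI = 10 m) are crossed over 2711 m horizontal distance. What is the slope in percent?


elevation change = 12 * 10 = 120 m
slope = 120 / 2711 * 100 = 4.4%

4.4%


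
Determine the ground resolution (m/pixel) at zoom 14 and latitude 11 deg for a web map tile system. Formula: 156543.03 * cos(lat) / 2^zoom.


res = 156543.03 * cos(11) / 2^14 = 156543.03 * 0.98162718 / 16384 = 9.38 m/pixel

9.38 m/pixel


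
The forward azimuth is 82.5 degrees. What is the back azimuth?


back azimuth = (82.5 + 180) mod 360 = 262.5 degrees

262.5 degrees


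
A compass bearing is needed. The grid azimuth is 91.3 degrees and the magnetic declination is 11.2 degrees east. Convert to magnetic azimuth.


magnetic azimuth = grid azimuth - declination (east +ve)
mag_az = 91.3 - 11.2 = 80.1 degrees

80.1 degrees


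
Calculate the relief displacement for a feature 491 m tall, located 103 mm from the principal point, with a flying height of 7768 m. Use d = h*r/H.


d = h * r / H = 491 * 103 / 7768 = 6.51 mm

6.51 mm


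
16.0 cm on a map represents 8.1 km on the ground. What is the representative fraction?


ground = 8.1 km = 810000 cm; RF denominator = ground / map = 810000 / 16.0 = 50625; RF = 1:50625

1:50625


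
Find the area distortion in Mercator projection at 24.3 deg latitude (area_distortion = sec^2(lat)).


area_distortion = 1/cos^2(24.3) = 1.204

1.204


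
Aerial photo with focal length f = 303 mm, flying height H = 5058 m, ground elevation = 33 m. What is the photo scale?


scale = f / (H - h) = 303 mm / 5025 m = 303 / 5025000 = 1:16584

1:16584


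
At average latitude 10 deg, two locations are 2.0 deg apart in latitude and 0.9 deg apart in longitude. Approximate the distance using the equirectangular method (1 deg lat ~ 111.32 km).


dlat_km = 2.0 * 111.32 = 222.64
dlon_km = 0.9 * 111.32 * cos(10) ≈ 98.666
dist = sqrt(222.64^2 + 98.666^2) ≈ 243.5 km

243.5 km


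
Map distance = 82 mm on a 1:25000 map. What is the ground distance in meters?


ground = 82 mm * 25000 / 1000 = 2050.0 m

2050.0 m


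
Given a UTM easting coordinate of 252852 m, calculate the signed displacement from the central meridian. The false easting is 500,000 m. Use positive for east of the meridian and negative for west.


displacement = 252852 - 500000 = -247148 m

-247148 m


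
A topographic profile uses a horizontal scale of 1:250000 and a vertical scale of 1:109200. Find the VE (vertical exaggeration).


VE = horizontal_scale / vertical_scale = 250000 / 109200 ≈ 2.3

2.3x


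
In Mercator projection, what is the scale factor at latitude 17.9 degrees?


SF = 1 / cos(17.9) = 1 / 0.951594 = 1.051

1.051


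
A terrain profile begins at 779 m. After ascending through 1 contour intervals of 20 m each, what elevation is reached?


elevation = 779 + 1 * 20 = 799 m

799 m


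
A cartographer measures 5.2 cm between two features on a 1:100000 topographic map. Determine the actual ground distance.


ground = 5.2 cm * 100000 / 100 = 5200.0 m = 5.2 km

5.2 km


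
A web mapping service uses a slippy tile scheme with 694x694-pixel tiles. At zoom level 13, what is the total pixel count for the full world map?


tiles per axis = 2^13 = 8192
total tiles = 8192^2 = 67108864
pixels per axis = 8192 * 694 = 5685248
total pixels = 5685248^2 = 32322044821504

32322044821504 pixels


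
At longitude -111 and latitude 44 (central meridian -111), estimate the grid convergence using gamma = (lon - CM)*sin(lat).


gamma = (-111 - -111) * sin(44) = 0 * 0.694658 = 0.0 degrees

0.0 degrees


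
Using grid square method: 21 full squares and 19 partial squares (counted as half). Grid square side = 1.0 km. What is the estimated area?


effective squares = 21 + 19 * 0.5 = 30.5
area = 30.5 * 1.0 = 30.5 km^2

30.5 km^2


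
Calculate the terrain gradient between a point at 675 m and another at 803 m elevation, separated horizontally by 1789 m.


gradient = (803 - 675) / 1789 = 128 / 1789 = 0.0715

0.0715


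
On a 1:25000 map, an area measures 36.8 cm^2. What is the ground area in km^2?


ground_area = 36.8 * (25000/100)^2 = 2300000.0 m^2 = 2.3 km^2

2.3 km^2


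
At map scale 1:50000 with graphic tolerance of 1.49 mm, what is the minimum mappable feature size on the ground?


ground = 1.49 mm * 50000 / 1000 = 74.5 m

74.5 m


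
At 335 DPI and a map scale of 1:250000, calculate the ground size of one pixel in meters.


pixel_cm = 2.54 / 335 ≈ 0.007582 cm
ground = pixel_cm * 250000 / 100 = 2.54 * 250000 / (335 * 100) = 635000 / 33500 ≈ 18.96 m

18.96 m


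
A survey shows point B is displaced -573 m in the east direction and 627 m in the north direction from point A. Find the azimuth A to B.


az = atan2(-573, 627) = -42.4 deg
adjusted to 0-360: 317.6 degrees

317.6 degrees


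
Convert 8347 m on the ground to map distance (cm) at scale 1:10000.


map_cm = 8347 * 100 / 10000 = 83.47 cm

83.47 cm


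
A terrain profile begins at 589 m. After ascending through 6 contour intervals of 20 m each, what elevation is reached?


elevation = 589 + 6 * 20 = 709 m

709 m


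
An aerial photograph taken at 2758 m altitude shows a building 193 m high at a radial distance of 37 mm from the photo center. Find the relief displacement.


d = h * r / H = 193 * 37 / 2758 = 2.59 mm

2.59 mm


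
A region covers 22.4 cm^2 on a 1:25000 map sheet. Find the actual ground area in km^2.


ground_area = 22.4 * (25000/100)^2 = 1400000.0 m^2 = 1.4 km^2

1.4 km^2


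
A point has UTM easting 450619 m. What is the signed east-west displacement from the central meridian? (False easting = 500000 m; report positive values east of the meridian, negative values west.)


displacement = 450619 - 500000 = -49381 m

-49381 m


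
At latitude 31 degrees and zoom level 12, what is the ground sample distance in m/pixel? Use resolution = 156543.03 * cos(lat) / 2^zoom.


res = 156543.03 * cos(31) / 2^12 = 156543.03 * 0.8571673 / 4096 = 32.76 m/pixel

32.76 m/pixel


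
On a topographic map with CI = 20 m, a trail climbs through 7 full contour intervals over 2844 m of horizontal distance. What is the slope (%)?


elevation change = 7 * 20 = 140 m
slope = 140 / 2844 * 100 = 4.9%

4.9%


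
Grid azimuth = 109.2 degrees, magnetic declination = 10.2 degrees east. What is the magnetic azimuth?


magnetic azimuth = grid azimuth - declination (east +ve)
mag_az = 109.2 - 10.2 = 99.0 degrees

99.0 degrees


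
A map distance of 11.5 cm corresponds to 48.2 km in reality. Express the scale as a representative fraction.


ground = 48.2 km = 4820000 cm; RF denominator = ground / map = 4820000 / 11.5 ≈ 419130; RF = 1:419130

1:419130


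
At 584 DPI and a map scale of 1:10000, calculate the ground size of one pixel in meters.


pixel_cm = 2.54 / 584 ≈ 0.004349 cm
ground = pixel_cm * 10000 / 100 = 2.54 * 10000 / (584 * 100) = 25400 / 58400 ≈ 0.43 m

0.43 m


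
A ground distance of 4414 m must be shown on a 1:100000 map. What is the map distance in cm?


map_cm = 4414 * 100 / 100000 = 4.414 cm ≈ 4.41 cm

4.41 cm


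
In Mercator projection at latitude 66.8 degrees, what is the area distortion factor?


area_distortion = 1/cos^2(66.8) = 6.444

6.444


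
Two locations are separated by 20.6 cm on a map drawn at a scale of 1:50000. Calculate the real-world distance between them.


ground = 20.6 cm * 50000 / 100 = 10300.0 m = 10.3 km

10.3 km


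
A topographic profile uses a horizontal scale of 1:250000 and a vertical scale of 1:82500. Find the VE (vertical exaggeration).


VE = horizontal_scale / vertical_scale = 250000 / 82500 ≈ 3.0

3.0x


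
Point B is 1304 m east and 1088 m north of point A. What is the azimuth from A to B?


az = atan2(1304, 1088) = 50.2 deg
adjusted to 0-360: 50.2 degrees

50.2 degrees


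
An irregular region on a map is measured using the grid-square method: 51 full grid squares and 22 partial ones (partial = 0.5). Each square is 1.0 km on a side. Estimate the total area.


effective squares = 51 + 22 * 0.5 = 62.0
area = 62.0 * 1.0 = 62.0 km^2

62.0 km^2


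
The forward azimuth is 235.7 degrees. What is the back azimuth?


back azimuth = (235.7 + 180) mod 360 = 55.7 degrees

55.7 degrees


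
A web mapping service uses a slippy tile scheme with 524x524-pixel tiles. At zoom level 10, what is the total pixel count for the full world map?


tiles per axis = 2^10 = 1024
total tiles = 1024^2 = 1048576
pixels per axis = 1024 * 524 = 536576
total pixels = 536576^2 = 287913803776

287913803776 pixels


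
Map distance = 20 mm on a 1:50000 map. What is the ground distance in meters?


ground = 20 mm * 50000 / 1000 = 1000.0 m

1000.0 m


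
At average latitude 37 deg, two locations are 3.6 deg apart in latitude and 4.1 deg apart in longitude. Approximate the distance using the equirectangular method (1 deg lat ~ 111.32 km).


dlat_km = 3.6 * 111.32 = 400.752
dlon_km = 4.1 * 111.32 * cos(37) ≈ 364.507
dist = sqrt(400.752^2 + 364.507^2) ≈ 541.7 km

541.7 km


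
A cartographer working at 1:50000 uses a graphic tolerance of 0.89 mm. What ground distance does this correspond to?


ground = 0.89 mm * 50000 / 1000 = 44.5 m

44.5 m


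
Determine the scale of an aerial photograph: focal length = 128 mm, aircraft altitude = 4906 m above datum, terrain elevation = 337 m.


scale = f / (H - h) = 128 mm / 4569 m = 128 / 4569000 = 1:35695

1:35695


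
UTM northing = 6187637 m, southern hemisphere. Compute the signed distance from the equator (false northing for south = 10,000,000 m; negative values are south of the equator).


For southern: actual = 6187637 - 10000000 = -3812363 m

-3812363 m


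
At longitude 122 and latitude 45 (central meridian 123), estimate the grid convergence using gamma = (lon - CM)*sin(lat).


gamma = (122 - 123) * sin(45) = -1 * 0.707107 = -0.707 degrees

-0.707 degrees


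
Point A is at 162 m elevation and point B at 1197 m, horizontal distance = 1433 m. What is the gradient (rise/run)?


gradient = (1197 - 162) / 1433 = 1035 / 1433 = 0.7223

0.7223


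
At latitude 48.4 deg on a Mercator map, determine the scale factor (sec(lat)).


SF = 1 / cos(48.4) = 1 / 0.663926 = 1.506

1.506


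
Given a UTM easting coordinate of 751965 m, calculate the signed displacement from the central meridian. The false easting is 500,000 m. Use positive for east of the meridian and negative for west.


displacement = 751965 - 500000 = 251965 m

251965 m


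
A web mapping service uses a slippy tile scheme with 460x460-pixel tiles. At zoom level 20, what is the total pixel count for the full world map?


tiles per axis = 2^20 = 1048576
total tiles = 1048576^2 = 1099511627776
pixels per axis = 1048576 * 460 = 482344960
total pixels = 482344960^2 = 232656660437401600

232656660437401600 pixels


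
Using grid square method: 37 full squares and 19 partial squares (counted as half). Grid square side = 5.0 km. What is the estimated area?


effective squares = 37 + 19 * 0.5 = 46.5
area = 46.5 * 25.0 = 1162.5 km^2

1162.5 km^2


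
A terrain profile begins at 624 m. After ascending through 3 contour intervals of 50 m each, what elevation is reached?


elevation = 624 + 3 * 50 = 774 m

774 m


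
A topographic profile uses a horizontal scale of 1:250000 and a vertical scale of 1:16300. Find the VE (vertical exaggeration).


VE = horizontal_scale / vertical_scale = 250000 / 16300 ≈ 15.3

15.3x


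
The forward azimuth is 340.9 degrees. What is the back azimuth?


back azimuth = (340.9 + 180) mod 360 = 160.9 degrees

160.9 degrees


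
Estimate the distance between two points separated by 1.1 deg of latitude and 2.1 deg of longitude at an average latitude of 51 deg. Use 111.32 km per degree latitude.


dlat_km = 1.1 * 111.32 = 122.452
dlon_km = 2.1 * 111.32 * cos(51) ≈ 147.117
dist = sqrt(122.452^2 + 147.117^2) ≈ 191.4 km

191.4 km


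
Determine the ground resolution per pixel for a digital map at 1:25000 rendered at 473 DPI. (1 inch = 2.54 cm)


pixel_cm = 2.54 / 473 ≈ 0.00537 cm
ground = pixel_cm * 25000 / 100 = 2.54 * 25000 / (473 * 100) = 63500 / 47300 ≈ 1.34 m

1.34 m


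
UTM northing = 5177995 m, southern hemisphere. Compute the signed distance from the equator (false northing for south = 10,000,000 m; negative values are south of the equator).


For southern: actual = 5177995 - 10000000 = -4822005 m

-4822005 m


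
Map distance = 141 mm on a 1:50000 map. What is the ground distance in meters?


ground = 141 mm * 50000 / 1000 = 7050.0 m

7050.0 m


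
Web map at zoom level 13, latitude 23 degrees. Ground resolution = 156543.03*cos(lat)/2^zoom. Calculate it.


res = 156543.03 * cos(23) / 2^13 = 156543.03 * 0.92050485 / 8192 = 17.59 m/pixel

17.59 m/pixel


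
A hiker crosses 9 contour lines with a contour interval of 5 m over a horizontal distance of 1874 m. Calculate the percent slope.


elevation change = 9 * 5 = 45 m
slope = 45 / 1874 * 100 = 2.4%

2.4%


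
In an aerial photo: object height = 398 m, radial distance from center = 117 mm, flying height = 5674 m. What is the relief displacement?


d = h * r / H = 398 * 117 / 5674 = 8.21 mm

8.21 mm


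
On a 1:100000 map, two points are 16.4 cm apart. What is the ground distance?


ground = 16.4 cm * 100000 / 100 = 16400.0 m = 16.4 km

16.4 km


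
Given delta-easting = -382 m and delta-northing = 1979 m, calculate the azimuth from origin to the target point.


az = atan2(-382, 1979) = -10.9 deg
adjusted to 0-360: 349.1 degrees

349.1 degrees


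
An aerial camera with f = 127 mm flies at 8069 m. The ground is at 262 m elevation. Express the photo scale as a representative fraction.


scale = f / (H - h) = 127 mm / 7807 m = 127 / 7807000 = 1:61472

1:61472


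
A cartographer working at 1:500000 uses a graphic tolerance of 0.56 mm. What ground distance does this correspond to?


ground = 0.56 mm * 500000 / 1000 = 280.0 m

280.0 m


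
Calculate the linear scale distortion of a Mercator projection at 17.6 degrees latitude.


SF = 1 / cos(17.6) = 1 / 0.953191 = 1.049

1.049


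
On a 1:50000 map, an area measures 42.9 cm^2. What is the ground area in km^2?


ground_area = 42.9 * (50000/100)^2 = 10725000.0 m^2 = 10.725 km^2

10.725 km^2


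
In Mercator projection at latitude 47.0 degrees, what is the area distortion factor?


area_distortion = 1/cos^2(47.0) = 2.15

2.15


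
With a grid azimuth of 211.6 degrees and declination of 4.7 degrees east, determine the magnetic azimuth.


magnetic azimuth = grid azimuth - declination (east +ve)
mag_az = 211.6 - 4.7 = 206.9 degrees

206.9 degrees


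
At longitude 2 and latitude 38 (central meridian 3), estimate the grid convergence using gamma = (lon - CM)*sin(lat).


gamma = (2 - 3) * sin(38) = -1 * 0.615661 = -0.616 degrees

-0.616 degrees


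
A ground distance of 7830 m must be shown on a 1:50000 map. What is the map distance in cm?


map_cm = 7830 * 100 / 50000 = 15.66 cm

15.66 cm


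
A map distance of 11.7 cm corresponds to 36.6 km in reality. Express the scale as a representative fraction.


ground = 36.6 km = 3660000 cm; RF denominator = ground / map = 3660000 / 11.7 ≈ 312821; RF = 1:312821

1:312821


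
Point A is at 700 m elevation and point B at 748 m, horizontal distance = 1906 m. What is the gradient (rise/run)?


gradient = (748 - 700) / 1906 = 48 / 1906 = 0.0252

0.0252


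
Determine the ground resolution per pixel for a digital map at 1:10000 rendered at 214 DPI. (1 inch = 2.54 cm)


pixel_cm = 2.54 / 214 ≈ 0.011869 cm
ground = pixel_cm * 10000 / 100 = 2.54 * 10000 / (214 * 100) = 25400 / 21400 ≈ 1.19 m

1.19 m


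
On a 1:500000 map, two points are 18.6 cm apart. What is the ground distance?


ground = 18.6 cm * 500000 / 100 = 93000.0 m = 93.0 km

93.0 km


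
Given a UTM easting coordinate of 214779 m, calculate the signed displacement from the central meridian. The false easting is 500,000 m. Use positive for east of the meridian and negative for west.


displacement = 214779 - 500000 = -285221 m

-285221 m


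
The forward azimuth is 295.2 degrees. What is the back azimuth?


back azimuth = (295.2 + 180) mod 360 = 115.2 degrees

115.2 degrees


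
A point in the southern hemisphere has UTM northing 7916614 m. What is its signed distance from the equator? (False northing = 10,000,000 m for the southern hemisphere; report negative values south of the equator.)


For southern: actual = 7916614 - 10000000 = -2083386 m

-2083386 m


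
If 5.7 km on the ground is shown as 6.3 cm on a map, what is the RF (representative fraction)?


ground = 5.7 km = 570000 cm; RF denominator = ground / map = 570000 / 6.3 ≈ 90476; RF = 1:90476

1:90476


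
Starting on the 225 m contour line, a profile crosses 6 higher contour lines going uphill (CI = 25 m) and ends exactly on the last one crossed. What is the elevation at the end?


elevation = 225 + 6 * 25 = 375 m

375 m


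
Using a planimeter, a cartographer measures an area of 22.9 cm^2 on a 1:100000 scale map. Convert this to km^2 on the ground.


ground_area = 22.9 * (100000/100)^2 = 22900000.0 m^2 = 22.9 km^2

22.9 km^2


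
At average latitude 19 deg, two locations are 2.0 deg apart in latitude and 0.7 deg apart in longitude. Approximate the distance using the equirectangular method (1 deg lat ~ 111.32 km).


dlat_km = 2.0 * 111.32 = 222.64
dlon_km = 0.7 * 111.32 * cos(19) ≈ 73.679
dist = sqrt(222.64^2 + 73.679^2) ≈ 234.5 km

234.5 km


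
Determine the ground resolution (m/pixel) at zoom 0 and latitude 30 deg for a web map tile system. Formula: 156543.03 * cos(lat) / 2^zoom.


res = 156543.03 * cos(30) / 2^0 = 156543.03 * 0.8660254 / 1 = 135570.24 m/pixel

135570.24 m/pixel


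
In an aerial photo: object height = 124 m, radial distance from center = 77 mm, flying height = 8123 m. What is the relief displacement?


d = h * r / H = 124 * 77 / 8123 = 1.18 mm

1.18 mm


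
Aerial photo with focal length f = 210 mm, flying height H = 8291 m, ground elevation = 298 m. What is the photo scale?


scale = f / (H - h) = 210 mm / 7993 m = 210 / 7993000 = 1:38062

1:38062


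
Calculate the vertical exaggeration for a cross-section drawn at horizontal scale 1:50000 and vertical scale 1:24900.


VE = horizontal_scale / vertical_scale = 50000 / 24900 ≈ 2.0

2.0x


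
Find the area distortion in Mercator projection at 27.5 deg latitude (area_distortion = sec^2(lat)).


area_distortion = 1/cos^2(27.5) = 1.271

1.271


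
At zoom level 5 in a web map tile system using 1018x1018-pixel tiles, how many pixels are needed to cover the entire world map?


tiles per axis = 2^5 = 32
total tiles = 32^2 = 1024
pixels per axis = 32 * 1018 = 32576
total pixels = 32576^2 = 1061195776

1061195776 pixels


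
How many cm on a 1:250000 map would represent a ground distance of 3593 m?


map_cm = 3593 * 100 / 250000 = 1.4372 cm ≈ 1.44 cm

1.44 cm


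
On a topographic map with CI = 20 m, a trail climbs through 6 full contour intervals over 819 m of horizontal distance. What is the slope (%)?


elevation change = 6 * 20 = 120 m
slope = 120 / 819 * 100 = 14.7%

14.7%


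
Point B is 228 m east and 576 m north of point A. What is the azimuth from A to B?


az = atan2(228, 576) = 21.6 deg
adjusted to 0-360: 21.6 degrees

21.6 degrees


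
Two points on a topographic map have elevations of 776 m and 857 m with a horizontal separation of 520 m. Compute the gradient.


gradient = (857 - 776) / 520 = 81 / 520 = 0.1558

0.1558


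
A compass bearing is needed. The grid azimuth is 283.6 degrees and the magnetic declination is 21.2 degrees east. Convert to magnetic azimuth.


magnetic azimuth = grid azimuth - declination (east +ve)
mag_az = 283.6 - 21.2 = 262.4 degrees

262.4 degrees


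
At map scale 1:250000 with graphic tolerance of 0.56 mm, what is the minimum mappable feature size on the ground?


ground = 0.56 mm * 250000 / 1000 = 140.0 m

140.0 m


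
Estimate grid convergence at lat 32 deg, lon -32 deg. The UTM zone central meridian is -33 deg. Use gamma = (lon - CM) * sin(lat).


gamma = (-32 - -33) * sin(32) = 1 * 0.529919 = 0.53 degrees

0.53 degrees


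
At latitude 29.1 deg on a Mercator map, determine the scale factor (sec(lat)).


SF = 1 / cos(29.1) = 1 / 0.873772 = 1.144

1.144


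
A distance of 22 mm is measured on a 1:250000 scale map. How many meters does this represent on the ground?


ground = 22 mm * 250000 / 1000 = 5500.0 m

5500.0 m


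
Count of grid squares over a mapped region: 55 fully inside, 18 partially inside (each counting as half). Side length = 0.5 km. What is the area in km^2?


effective squares = 55 + 18 * 0.5 = 64.0
area = 64.0 * 0.25 = 16.0 km^2

16.0 km^2


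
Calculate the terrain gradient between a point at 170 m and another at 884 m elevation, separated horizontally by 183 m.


gradient = (884 - 170) / 183 = 714 / 183 = 3.9016

3.9016


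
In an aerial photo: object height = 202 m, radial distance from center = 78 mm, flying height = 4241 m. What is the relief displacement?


d = h * r / H = 202 * 78 / 4241 = 3.72 mm

3.72 mm


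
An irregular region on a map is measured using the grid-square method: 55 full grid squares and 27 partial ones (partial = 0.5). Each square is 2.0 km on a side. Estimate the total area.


effective squares = 55 + 27 * 0.5 = 68.5
area = 68.5 * 4.0 = 274.0 km^2

274.0 km^2


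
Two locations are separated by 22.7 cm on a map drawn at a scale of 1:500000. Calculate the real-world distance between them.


ground = 22.7 cm * 500000 / 100 = 113500.0 m = 113.5 km

113.5 km


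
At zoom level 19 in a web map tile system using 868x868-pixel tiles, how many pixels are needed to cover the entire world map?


tiles per axis = 2^19 = 524288
total tiles = 524288^2 = 274877906944
pixels per axis = 524288 * 868 = 455081984
total pixels = 455081984^2 = 207099612161376256

207099612161376256 pixels


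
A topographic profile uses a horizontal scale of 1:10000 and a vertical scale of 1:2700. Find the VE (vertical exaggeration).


VE = horizontal_scale / vertical_scale = 10000 / 2700 ≈ 3.7

3.7x


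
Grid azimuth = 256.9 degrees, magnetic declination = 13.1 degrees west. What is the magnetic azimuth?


magnetic azimuth = grid azimuth - declination (east +ve)
mag_az = 256.9 - -13.1 = 270.0 degrees

270.0 degrees


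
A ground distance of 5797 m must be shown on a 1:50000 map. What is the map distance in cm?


map_cm = 5797 * 100 / 50000 = 11.594 cm ≈ 11.59 cm

11.59 cm


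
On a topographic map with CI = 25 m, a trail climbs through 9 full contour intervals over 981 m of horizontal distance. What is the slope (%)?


elevation change = 9 * 25 = 225 m
slope = 225 / 981 * 100 = 22.9%

22.9%


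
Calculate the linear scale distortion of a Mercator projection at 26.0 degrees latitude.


SF = 1 / cos(26.0) = 1 / 0.898794 = 1.113

1.113


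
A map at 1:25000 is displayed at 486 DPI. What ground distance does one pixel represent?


pixel_cm = 2.54 / 486 ≈ 0.005226 cm
ground = pixel_cm * 25000 / 100 = 2.54 * 25000 / (486 * 100) = 63500 / 48600 ≈ 1.31 m

1.31 m


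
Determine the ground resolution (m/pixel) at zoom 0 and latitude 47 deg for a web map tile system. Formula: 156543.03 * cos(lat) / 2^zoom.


res = 156543.03 * cos(47) / 2^0 = 156543.03 * 0.68199836 / 1 = 106762.09 m/pixel

106762.09 m/pixel


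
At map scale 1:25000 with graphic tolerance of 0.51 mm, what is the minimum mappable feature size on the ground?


ground = 0.51 mm * 25000 / 1000 = 12.75 m

12.75 m


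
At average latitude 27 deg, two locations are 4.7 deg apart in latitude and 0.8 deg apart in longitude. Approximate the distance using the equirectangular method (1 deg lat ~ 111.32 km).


dlat_km = 4.7 * 111.32 = 523.204
dlon_km = 0.8 * 111.32 * cos(27) ≈ 79.349
dist = sqrt(523.204^2 + 79.349^2) ≈ 529.2 km

529.2 km


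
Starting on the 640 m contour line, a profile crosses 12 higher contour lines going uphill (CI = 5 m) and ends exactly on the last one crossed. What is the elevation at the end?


elevation = 640 + 12 * 5 = 700 m

700 m


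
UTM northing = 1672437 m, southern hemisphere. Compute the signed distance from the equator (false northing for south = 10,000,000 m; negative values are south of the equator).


For southern: actual = 1672437 - 10000000 = -8327563 m

-8327563 m


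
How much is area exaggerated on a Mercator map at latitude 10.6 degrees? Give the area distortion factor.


area_distortion = 1/cos^2(10.6) = 1.035

1.035


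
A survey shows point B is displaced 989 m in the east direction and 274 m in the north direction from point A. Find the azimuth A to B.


az = atan2(989, 274) = 74.5 deg
adjusted to 0-360: 74.5 degrees

74.5 degrees


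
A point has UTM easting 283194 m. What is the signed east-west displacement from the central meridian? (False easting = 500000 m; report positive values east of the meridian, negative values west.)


displacement = 283194 - 500000 = -216806 m

-216806 m


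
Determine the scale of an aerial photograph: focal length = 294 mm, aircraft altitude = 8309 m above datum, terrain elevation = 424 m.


scale = f / (H - h) = 294 mm / 7885 m = 294 / 7885000 = 1:26820

1:26820


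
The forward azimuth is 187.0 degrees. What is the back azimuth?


back azimuth = (187.0 + 180) mod 360 = 7.0 degrees

7.0 degrees


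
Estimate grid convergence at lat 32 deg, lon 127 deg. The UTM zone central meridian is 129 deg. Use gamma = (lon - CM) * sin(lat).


gamma = (127 - 129) * sin(32) = -2 * 0.529919 = -1.06 degrees

-1.06 degrees


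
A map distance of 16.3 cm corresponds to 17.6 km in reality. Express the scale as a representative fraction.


ground = 17.6 km = 1760000 cm; RF denominator = ground / map = 1760000 / 16.3 ≈ 107975; RF = 1:107975

1:107975


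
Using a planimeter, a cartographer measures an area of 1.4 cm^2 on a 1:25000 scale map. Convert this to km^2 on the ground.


ground_area = 1.4 * (25000/100)^2 = 87500.0 m^2 = 0.0875 km^2 ≈ 0.088 km^2

0.088 km^2


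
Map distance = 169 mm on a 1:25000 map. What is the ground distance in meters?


ground = 169 mm * 25000 / 1000 = 4225.0 m

4225.0 m


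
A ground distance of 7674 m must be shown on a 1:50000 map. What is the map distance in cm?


map_cm = 7674 * 100 / 50000 = 15.348 cm ≈ 15.35 cm

15.35 cm


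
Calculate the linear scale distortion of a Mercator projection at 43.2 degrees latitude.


SF = 1 / cos(43.2) = 1 / 0.728969 = 1.372

1.372


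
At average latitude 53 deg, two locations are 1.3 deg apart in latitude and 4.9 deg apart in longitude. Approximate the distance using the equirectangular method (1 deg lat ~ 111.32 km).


dlat_km = 1.3 * 111.32 = 144.716
dlon_km = 4.9 * 111.32 * cos(53) ≈ 328.271
dist = sqrt(144.716^2 + 328.271^2) ≈ 358.8 km

358.8 km


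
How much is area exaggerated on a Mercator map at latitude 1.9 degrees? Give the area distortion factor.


area_distortion = 1/cos^2(1.9) = 1.001

1.001


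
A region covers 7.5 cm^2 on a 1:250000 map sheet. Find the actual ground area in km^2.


ground_area = 7.5 * (250000/100)^2 = 46875000.0 m^2 = 46.875 km^2

46.875 km^2


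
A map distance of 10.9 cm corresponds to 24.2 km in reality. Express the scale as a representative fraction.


ground = 24.2 km = 2420000 cm; RF denominator = ground / map = 2420000 / 10.9 ≈ 222018; RF = 1:222018

1:222018


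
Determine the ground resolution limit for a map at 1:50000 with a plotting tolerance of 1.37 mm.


ground = 1.37 mm * 50000 / 1000 = 68.5 m

68.5 m


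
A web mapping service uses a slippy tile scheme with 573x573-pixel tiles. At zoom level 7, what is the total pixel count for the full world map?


tiles per axis = 2^7 = 128
total tiles = 128^2 = 16384
pixels per axis = 128 * 573 = 73344
total pixels = 73344^2 = 5379342336

5379342336 pixels


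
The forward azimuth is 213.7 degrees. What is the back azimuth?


back azimuth = (213.7 + 180) mod 360 = 33.7 degrees

33.7 degrees


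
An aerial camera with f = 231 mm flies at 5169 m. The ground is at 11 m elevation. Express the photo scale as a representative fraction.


scale = f / (H - h) = 231 mm / 5158 m = 231 / 5158000 = 1:22329

1:22329


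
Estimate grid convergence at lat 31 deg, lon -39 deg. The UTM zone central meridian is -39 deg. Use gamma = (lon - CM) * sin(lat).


gamma = (-39 - -39) * sin(31) = 0 * 0.515038 = 0.0 degrees

0.0 degrees


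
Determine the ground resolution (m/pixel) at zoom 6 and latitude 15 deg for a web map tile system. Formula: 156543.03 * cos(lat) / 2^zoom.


res = 156543.03 * cos(15) / 2^6 = 156543.03 * 0.96592583 / 64 = 2362.64 m/pixel

2362.64 m/pixel


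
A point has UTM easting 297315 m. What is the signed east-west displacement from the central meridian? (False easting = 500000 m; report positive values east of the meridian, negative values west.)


displacement = 297315 - 500000 = -202685 m

-202685 m


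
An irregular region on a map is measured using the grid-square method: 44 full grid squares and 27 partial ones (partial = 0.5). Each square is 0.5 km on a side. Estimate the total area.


effective squares = 44 + 27 * 0.5 = 57.5
area = 57.5 * 0.25 = 14.375 km^2

14.375 km^2


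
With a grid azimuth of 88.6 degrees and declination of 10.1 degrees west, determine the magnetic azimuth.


magnetic azimuth = grid azimuth - declination (east +ve)
mag_az = 88.6 - -10.1 = 98.7 degrees

98.7 degrees


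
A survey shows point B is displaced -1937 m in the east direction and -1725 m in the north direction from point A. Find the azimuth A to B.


az = atan2(-1937, -1725) = -131.7 deg
adjusted to 0-360: 228.3 degrees

228.3 degrees


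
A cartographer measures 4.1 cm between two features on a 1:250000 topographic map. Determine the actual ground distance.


ground = 4.1 cm * 250000 / 100 = 10250.0 m = 10.25 km

10.25 km


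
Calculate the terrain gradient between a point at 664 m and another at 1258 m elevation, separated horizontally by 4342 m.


gradient = (1258 - 664) / 4342 = 594 / 4342 = 0.1368

0.1368


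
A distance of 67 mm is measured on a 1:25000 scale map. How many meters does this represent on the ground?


ground = 67 mm * 25000 / 1000 = 1675.0 m

1675.0 m


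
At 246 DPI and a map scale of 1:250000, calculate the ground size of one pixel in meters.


pixel_cm = 2.54 / 246 ≈ 0.010325 cm
ground = pixel_cm * 250000 / 100 = 2.54 * 250000 / (246 * 100) = 635000 / 24600 ≈ 25.81 m

25.81 m


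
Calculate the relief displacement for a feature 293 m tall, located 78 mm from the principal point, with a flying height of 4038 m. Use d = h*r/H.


d = h * r / H = 293 * 78 / 4038 = 5.66 mm

5.66 mm


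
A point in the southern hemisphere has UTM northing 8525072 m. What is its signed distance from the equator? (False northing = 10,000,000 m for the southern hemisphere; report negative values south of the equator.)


For southern: actual = 8525072 - 10000000 = -1474928 m

-1474928 m


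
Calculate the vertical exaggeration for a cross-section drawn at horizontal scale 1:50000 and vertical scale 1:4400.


VE = horizontal_scale / vertical_scale = 50000 / 4400 ≈ 11.4

11.4x


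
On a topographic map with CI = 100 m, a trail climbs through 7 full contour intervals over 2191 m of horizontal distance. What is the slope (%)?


elevation change = 7 * 100 = 700 m
slope = 700 / 2191 * 100 = 31.9%

31.9%


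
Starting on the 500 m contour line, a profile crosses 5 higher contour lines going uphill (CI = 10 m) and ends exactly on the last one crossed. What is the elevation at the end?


elevation = 500 + 5 * 10 = 550 m

550 m


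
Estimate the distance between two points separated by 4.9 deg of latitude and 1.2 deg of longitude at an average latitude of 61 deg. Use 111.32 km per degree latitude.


dlat_km = 4.9 * 111.32 = 545.468
dlon_km = 1.2 * 111.32 * cos(61) ≈ 64.763
dist = sqrt(545.468^2 + 64.763^2) ≈ 549.3 km

549.3 km


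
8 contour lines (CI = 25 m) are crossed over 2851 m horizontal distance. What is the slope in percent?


elevation change = 8 * 25 = 200 m
slope = 200 / 2851 * 100 = 7.0%

7.0%


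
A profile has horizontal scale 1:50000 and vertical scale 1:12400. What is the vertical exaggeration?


VE = horizontal_scale / vertical_scale = 50000 / 12400 ≈ 4.0

4.0x


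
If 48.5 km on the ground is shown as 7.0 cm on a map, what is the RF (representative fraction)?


ground = 48.5 km = 4850000 cm; RF denominator = ground / map = 4850000 / 7.0 ≈ 692857; RF = 1:692857

1:692857


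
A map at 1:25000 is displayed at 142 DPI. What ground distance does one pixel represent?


pixel_cm = 2.54 / 142 ≈ 0.017887 cm
ground = pixel_cm * 25000 / 100 = 2.54 * 25000 / (142 * 100) = 63500 / 14200 ≈ 4.47 m

4.47 m


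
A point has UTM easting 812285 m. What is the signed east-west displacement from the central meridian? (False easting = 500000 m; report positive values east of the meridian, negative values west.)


displacement = 812285 - 500000 = 312285 m

312285 m


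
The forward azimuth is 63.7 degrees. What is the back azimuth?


back azimuth = (63.7 + 180) mod 360 = 243.7 degrees

243.7 degrees


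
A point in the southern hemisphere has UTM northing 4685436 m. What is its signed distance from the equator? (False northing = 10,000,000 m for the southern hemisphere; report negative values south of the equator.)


For southern: actual = 4685436 - 10000000 = -5314564 m

-5314564 m


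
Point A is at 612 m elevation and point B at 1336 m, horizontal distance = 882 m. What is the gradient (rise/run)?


gradient = (1336 - 612) / 882 = 724 / 882 = 0.8209

0.8209


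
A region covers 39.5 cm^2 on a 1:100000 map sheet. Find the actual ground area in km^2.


ground_area = 39.5 * (100000/100)^2 = 39500000.0 m^2 = 39.5 km^2

39.5 km^2


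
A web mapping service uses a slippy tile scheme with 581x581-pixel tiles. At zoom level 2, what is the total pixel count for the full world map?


tiles per axis = 2^2 = 4
total tiles = 4^2 = 16
pixels per axis = 4 * 581 = 2324
total pixels = 2324^2 = 5400976

5400976 pixels


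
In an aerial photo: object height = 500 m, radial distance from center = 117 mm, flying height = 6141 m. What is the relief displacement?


d = h * r / H = 500 * 117 / 6141 = 9.53 mm

9.53 mm
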